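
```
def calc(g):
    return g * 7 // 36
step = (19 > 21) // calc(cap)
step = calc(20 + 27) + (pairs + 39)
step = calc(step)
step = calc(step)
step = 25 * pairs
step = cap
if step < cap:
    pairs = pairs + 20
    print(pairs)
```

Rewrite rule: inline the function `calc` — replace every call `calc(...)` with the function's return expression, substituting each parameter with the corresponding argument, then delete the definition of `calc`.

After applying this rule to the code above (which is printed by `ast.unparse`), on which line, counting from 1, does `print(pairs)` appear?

9

Transformed code:
step = (19 > 21) // (cap * 7 // 36)
step = (20 + 27) * 7 // 36 + (pairs + 39)
step = step * 7 // 36
step = step * 7 // 36
step = 25 * pairs
step = cap
if step < cap:
    pairs = pairs + 20
    print(pairs)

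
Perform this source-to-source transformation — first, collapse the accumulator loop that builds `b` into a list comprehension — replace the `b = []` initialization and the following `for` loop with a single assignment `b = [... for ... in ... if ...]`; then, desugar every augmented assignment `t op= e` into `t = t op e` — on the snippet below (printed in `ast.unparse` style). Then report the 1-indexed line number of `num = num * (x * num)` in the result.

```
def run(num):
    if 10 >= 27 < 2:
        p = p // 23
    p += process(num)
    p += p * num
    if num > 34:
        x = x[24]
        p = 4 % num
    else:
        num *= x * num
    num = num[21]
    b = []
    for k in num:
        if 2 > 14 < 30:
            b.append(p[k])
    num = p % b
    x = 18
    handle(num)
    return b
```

Transformed code:
def run(num):
    if 10 >= 27 < 2:
        p = p // 23
    p = p + process(num)
    p = p + p * num
    if num > 34:
        x = x[24]
        p = 4 % num
    else:
        num = num * (x * num)
    num = num[21]
    b = [p[k] for k in num if 2 > 14 < 30]
    num = p % b
    x = 18
    handle(num)
    return b

10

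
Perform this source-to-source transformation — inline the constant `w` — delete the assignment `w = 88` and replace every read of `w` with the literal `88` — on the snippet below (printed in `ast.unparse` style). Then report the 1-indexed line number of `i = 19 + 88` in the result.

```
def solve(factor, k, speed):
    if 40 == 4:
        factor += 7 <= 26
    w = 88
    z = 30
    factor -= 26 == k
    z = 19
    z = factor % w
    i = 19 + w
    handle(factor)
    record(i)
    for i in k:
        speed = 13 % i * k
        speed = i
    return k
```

Transformed code:
def solve(factor, k, speed):
    if 40 == 4:
        factor += 7 <= 26
    z = 30
    factor -= 26 == k
    z = 19
    z = factor % 88
    i = 19 + 88
    handle(factor)
    record(i)
    for i in k:
        speed = 13 % i * k
        speed = i
    return k

8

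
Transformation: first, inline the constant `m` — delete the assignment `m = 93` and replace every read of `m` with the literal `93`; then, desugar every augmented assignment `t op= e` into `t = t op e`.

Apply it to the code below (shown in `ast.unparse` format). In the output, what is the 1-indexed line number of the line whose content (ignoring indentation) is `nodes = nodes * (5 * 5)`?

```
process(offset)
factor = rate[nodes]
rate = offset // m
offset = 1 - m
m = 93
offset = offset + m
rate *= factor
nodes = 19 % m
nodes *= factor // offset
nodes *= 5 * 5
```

9

Transformed code:
process(offset)
factor = rate[nodes]
rate = offset // 93
offset = 1 - 93
offset = offset + 93
rate = rate * factor
nodes = 19 % 93
nodes = nodes * (factor // offset)
nodes = nodes * (5 * 5)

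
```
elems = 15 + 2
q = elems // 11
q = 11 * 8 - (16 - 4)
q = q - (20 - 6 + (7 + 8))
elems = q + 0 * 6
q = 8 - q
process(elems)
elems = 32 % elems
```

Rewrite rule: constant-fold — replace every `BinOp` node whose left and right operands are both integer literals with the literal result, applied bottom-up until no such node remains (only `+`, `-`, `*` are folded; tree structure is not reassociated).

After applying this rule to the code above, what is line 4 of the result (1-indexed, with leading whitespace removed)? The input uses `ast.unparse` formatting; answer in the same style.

q = q - 29

Transformed code:
elems = 17
q = elems // 11
q = 76
q = q - 29
elems = q + 0
q = 8 - q
process(elems)
elems = 32 % elems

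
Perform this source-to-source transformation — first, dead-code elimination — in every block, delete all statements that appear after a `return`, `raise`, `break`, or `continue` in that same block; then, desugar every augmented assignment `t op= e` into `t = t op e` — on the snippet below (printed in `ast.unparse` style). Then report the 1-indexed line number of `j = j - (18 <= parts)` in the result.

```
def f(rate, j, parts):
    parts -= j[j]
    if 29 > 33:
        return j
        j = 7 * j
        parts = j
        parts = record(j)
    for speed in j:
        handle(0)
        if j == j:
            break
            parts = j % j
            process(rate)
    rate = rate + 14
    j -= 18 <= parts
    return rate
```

10

Transformed code:
def f(rate, j, parts):
    parts = parts - j[j]
    if 29 > 33:
        return j
    for speed in j:
        handle(0)
        if j == j:
            break
    rate = rate + 14
    j = j - (18 <= parts)
    return rate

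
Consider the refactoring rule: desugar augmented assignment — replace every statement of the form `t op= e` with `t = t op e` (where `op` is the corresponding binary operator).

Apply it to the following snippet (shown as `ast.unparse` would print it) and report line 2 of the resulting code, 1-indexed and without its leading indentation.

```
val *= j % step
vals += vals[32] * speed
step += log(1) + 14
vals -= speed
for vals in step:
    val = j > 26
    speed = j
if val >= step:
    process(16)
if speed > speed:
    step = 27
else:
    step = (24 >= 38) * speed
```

vals = vals + vals[32] * speed

Transformed code:
val = val * (j % step)
vals = vals + vals[32] * speed
step = step + (log(1) + 14)
vals = vals - speed
for vals in step:
    val = j > 26
    speed = j
if val >= step:
    process(16)
if speed > speed:
    step = 27
else:
    step = (24 >= 38) * speed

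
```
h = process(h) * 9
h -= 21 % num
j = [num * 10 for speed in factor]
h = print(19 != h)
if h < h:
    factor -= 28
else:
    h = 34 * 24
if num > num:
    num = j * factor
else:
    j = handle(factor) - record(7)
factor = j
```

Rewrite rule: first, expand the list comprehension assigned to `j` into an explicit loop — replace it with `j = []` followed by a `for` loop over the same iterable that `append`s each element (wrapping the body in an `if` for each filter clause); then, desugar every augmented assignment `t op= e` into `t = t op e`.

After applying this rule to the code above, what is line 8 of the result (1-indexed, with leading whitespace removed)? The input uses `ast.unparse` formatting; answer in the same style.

Transformed code:
h = process(h) * 9
h = h - 21 % num
j = []
for speed in factor:
    j.append(num * 10)
h = print(19 != h)
if h < h:
    factor = factor - 28
else:
    h = 34 * 24
if num > num:
    num = j * factor
else:
    j = handle(factor) - record(7)
factor = j

factor = factor - 28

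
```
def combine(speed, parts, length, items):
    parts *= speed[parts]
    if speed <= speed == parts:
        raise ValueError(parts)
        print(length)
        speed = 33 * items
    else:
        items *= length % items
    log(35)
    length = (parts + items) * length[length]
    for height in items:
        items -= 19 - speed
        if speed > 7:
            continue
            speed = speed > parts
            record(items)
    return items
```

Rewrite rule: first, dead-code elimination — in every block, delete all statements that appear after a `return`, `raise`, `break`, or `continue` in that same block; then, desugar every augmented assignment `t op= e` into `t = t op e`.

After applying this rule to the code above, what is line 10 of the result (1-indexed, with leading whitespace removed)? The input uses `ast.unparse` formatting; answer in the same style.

Transformed code:
def combine(speed, parts, length, items):
    parts = parts * speed[parts]
    if speed <= speed == parts:
        raise ValueError(parts)
    else:
        items = items * (length % items)
    log(35)
    length = (parts + items) * length[length]
    for height in items:
        items = items - (19 - speed)
        if speed > 7:
            continue
    return items

items = items - (19 - speed)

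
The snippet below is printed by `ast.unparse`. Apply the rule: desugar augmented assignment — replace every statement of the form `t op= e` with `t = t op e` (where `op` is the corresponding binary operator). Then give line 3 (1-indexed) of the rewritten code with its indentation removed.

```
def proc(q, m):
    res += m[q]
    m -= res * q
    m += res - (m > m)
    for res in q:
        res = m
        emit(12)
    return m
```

m = m - res * q

Transformed code:
def proc(q, m):
    res = res + m[q]
    m = m - res * q
    m = m + (res - (m > m))
    for res in q:
        res = m
        emit(12)
    return m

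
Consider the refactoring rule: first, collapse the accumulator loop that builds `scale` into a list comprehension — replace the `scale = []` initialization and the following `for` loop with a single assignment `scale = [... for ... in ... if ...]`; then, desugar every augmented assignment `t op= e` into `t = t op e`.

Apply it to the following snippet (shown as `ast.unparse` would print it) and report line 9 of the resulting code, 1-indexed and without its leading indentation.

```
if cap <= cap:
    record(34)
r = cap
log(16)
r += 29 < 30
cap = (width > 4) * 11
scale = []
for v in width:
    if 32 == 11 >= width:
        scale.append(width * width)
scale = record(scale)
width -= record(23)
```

Transformed code:
if cap <= cap:
    record(34)
r = cap
log(16)
r = r + (29 < 30)
cap = (width > 4) * 11
scale = [width * width for v in width if 32 == 11 >= width]
scale = record(scale)
width = width - record(23)

width = width - record(23)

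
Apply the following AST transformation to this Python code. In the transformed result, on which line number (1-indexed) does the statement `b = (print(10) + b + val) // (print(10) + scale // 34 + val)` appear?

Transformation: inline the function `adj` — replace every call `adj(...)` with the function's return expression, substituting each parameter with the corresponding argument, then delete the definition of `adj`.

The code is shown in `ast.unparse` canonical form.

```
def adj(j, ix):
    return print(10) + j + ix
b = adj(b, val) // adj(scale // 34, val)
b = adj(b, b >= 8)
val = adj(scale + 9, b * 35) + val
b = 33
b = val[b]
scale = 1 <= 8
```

Transformed code:
b = (print(10) + b + val) // (print(10) + scale // 34 + val)
b = print(10) + b + (b >= 8)
val = print(10) + (scale + 9) + b * 35 + val
b = 33
b = val[b]
scale = 1 <= 8

1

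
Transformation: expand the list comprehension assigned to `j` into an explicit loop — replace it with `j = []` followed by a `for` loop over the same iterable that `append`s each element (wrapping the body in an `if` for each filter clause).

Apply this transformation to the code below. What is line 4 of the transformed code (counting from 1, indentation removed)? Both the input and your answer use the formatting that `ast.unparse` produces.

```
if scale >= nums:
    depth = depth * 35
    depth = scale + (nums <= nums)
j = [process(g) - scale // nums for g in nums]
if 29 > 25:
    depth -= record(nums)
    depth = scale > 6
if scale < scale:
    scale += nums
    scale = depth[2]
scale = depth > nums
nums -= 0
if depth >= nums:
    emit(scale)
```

Transformed code:
if scale >= nums:
    depth = depth * 35
    depth = scale + (nums <= nums)
j = []
for g in nums:
    j.append(process(g) - scale // nums)
if 29 > 25:
    depth -= record(nums)
    depth = scale > 6
if scale < scale:
    scale += nums
    scale = depth[2]
scale = depth > nums
nums -= 0
if depth >= nums:
    emit(scale)

j = []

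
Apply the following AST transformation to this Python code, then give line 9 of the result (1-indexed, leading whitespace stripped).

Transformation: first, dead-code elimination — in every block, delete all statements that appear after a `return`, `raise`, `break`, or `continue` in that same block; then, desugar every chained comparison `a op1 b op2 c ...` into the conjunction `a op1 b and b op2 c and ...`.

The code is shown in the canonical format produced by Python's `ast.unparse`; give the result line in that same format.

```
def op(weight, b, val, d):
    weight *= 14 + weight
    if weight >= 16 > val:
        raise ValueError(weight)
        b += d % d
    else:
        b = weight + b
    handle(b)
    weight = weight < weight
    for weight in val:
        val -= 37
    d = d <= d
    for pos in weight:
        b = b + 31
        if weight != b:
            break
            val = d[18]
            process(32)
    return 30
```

Transformed code:
def op(weight, b, val, d):
    weight *= 14 + weight
    if weight >= 16 and 16 > val:
        raise ValueError(weight)
    else:
        b = weight + b
    handle(b)
    weight = weight < weight
    for weight in val:
        val -= 37
    d = d <= d
    for pos in weight:
        b = b + 31
        if weight != b:
            break
    return 30

for weight in val:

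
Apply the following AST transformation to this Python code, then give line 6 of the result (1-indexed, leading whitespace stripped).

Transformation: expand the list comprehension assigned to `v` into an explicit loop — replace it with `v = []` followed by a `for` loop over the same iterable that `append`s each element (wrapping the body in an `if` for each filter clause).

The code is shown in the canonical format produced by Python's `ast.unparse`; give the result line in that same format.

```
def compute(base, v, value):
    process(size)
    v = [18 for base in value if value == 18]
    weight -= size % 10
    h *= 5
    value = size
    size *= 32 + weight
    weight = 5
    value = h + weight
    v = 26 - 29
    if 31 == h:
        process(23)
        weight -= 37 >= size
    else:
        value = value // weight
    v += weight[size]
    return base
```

v.append(18)

Transformed code:
def compute(base, v, value):
    process(size)
    v = []
    for base in value:
        if value == 18:
            v.append(18)
    weight -= size % 10
    h *= 5
    value = size
    size *= 32 + weight
    weight = 5
    value = h + weight
    v = 26 - 29
    if 31 == h:
        process(23)
        weight -= 37 >= size
    else:
        value = value // weight
    v += weight[size]
    return base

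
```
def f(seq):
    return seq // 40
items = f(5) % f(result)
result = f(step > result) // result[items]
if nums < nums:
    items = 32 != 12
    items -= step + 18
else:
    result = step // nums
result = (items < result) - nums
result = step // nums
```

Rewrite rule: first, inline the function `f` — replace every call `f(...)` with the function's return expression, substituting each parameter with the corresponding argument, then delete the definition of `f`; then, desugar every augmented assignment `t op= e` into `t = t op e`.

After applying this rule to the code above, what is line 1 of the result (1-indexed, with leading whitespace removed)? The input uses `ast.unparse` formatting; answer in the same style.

items = 5 // 40 % (result // 40)

Transformed code:
items = 5 // 40 % (result // 40)
result = (step > result) // 40 // result[items]
if nums < nums:
    items = 32 != 12
    items = items - (step + 18)
else:
    result = step // nums
result = (items < result) - nums
result = step // nums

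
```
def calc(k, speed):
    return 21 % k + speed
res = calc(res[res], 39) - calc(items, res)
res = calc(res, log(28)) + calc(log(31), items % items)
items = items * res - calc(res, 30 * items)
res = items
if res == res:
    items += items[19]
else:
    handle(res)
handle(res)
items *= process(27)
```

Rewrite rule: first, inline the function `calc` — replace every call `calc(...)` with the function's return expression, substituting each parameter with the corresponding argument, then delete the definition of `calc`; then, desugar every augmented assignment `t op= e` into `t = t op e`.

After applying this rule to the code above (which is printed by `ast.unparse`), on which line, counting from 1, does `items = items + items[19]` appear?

Transformed code:
res = 21 % res[res] + 39 - (21 % items + res)
res = 21 % res + log(28) + (21 % log(31) + items % items)
items = items * res - (21 % res + 30 * items)
res = items
if res == res:
    items = items + items[19]
else:
    handle(res)
handle(res)
items = items * process(27)

6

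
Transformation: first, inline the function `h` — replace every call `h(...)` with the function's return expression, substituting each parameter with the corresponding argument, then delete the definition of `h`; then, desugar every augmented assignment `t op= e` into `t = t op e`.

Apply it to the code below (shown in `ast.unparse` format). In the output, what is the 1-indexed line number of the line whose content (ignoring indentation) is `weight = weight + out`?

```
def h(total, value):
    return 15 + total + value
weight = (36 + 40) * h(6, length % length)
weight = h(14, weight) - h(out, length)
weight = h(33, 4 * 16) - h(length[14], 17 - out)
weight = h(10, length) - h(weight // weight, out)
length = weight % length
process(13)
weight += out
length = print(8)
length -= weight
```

7

Transformed code:
weight = (36 + 40) * (15 + 6 + length % length)
weight = 15 + 14 + weight - (15 + out + length)
weight = 15 + 33 + 4 * 16 - (15 + length[14] + (17 - out))
weight = 15 + 10 + length - (15 + weight // weight + out)
length = weight % length
process(13)
weight = weight + out
length = print(8)
length = length - weight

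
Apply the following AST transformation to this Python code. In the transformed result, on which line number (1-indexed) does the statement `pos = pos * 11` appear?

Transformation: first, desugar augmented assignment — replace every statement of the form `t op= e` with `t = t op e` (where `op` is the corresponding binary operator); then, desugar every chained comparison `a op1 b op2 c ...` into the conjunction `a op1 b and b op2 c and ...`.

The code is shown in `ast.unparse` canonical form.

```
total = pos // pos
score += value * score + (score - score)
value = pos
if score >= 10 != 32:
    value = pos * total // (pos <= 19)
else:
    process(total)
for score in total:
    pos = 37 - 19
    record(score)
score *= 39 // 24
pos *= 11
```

Transformed code:
total = pos // pos
score = score + (value * score + (score - score))
value = pos
if score >= 10 and 10 != 32:
    value = pos * total // (pos <= 19)
else:
    process(total)
for score in total:
    pos = 37 - 19
    record(score)
score = score * (39 // 24)
pos = pos * 11

12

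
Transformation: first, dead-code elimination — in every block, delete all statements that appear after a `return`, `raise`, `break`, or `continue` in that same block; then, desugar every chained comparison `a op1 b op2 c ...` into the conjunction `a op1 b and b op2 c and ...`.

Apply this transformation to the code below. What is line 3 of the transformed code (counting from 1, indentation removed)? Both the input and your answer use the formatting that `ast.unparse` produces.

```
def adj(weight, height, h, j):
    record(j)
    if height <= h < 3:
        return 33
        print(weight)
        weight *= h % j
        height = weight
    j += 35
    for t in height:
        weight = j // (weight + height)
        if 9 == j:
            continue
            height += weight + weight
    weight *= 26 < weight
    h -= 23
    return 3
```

if height <= h and h < 3:

Transformed code:
def adj(weight, height, h, j):
    record(j)
    if height <= h and h < 3:
        return 33
    j += 35
    for t in height:
        weight = j // (weight + height)
        if 9 == j:
            continue
    weight *= 26 < weight
    h -= 23
    return 3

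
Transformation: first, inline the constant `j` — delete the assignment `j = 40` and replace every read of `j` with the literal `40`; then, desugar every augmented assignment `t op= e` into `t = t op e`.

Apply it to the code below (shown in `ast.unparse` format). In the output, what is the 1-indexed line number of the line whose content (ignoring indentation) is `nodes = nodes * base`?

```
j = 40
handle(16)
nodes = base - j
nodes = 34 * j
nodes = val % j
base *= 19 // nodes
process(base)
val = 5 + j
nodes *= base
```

Transformed code:
handle(16)
nodes = base - 40
nodes = 34 * 40
nodes = val % 40
base = base * (19 // nodes)
process(base)
val = 5 + 40
nodes = nodes * base

8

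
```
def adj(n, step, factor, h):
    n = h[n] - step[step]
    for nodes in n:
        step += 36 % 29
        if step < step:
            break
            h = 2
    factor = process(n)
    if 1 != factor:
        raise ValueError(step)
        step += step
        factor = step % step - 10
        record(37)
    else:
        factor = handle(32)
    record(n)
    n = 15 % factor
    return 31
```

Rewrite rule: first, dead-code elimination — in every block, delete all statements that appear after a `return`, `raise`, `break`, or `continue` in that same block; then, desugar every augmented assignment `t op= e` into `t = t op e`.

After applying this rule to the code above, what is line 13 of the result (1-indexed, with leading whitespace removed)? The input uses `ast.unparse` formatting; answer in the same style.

n = 15 % factor

Transformed code:
def adj(n, step, factor, h):
    n = h[n] - step[step]
    for nodes in n:
        step = step + 36 % 29
        if step < step:
            break
    factor = process(n)
    if 1 != factor:
        raise ValueError(step)
    else:
        factor = handle(32)
    record(n)
    n = 15 % factor
    return 31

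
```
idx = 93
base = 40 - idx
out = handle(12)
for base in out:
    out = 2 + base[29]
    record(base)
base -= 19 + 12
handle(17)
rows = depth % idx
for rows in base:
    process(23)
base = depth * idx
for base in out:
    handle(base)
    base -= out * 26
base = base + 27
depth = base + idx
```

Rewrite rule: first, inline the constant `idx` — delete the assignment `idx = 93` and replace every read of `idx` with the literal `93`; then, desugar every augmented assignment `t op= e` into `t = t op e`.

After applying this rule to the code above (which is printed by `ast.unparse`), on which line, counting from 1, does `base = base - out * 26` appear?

14

Transformed code:
base = 40 - 93
out = handle(12)
for base in out:
    out = 2 + base[29]
    record(base)
base = base - (19 + 12)
handle(17)
rows = depth % 93
for rows in base:
    process(23)
base = depth * 93
for base in out:
    handle(base)
    base = base - out * 26
base = base + 27
depth = base + 93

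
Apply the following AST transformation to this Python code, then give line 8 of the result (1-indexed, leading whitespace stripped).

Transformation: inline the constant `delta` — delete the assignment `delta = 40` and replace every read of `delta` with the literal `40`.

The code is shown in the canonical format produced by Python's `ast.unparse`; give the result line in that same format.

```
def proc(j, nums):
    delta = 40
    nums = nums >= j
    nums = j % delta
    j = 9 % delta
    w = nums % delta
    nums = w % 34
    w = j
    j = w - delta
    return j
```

j = w - 40

Transformed code:
def proc(j, nums):
    nums = nums >= j
    nums = j % 40
    j = 9 % 40
    w = nums % 40
    nums = w % 34
    w = j
    j = w - 40
    return j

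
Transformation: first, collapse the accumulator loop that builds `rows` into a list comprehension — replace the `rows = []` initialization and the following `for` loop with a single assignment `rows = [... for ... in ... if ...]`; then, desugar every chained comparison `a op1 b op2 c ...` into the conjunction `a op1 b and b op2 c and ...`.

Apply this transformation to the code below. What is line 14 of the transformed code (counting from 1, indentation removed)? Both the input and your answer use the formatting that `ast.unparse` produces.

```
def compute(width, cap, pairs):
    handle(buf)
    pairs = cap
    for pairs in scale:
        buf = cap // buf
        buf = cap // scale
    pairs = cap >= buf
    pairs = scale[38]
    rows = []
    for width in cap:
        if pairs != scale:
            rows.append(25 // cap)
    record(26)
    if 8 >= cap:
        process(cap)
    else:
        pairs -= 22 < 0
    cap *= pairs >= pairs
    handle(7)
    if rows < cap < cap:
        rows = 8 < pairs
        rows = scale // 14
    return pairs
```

Transformed code:
def compute(width, cap, pairs):
    handle(buf)
    pairs = cap
    for pairs in scale:
        buf = cap // buf
        buf = cap // scale
    pairs = cap >= buf
    pairs = scale[38]
    rows = [25 // cap for width in cap if pairs != scale]
    record(26)
    if 8 >= cap:
        process(cap)
    else:
        pairs -= 22 < 0
    cap *= pairs >= pairs
    handle(7)
    if rows < cap and cap < cap:
        rows = 8 < pairs
        rows = scale // 14
    return pairs

pairs -= 22 < 0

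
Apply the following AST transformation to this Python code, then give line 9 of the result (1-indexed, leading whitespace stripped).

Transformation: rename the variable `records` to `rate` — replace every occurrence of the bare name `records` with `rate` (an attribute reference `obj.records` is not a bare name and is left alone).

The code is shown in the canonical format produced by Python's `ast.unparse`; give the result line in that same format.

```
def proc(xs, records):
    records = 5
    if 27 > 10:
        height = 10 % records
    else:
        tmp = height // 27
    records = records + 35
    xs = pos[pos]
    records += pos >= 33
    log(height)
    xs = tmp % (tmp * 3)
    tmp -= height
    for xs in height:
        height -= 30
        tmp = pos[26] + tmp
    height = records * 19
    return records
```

rate += pos >= 33

Transformed code:
def proc(xs, rate):
    rate = 5
    if 27 > 10:
        height = 10 % rate
    else:
        tmp = height // 27
    rate = rate + 35
    xs = pos[pos]
    rate += pos >= 33
    log(height)
    xs = tmp % (tmp * 3)
    tmp -= height
    for xs in height:
        height -= 30
        tmp = pos[26] + tmp
    height = rate * 19
    return rate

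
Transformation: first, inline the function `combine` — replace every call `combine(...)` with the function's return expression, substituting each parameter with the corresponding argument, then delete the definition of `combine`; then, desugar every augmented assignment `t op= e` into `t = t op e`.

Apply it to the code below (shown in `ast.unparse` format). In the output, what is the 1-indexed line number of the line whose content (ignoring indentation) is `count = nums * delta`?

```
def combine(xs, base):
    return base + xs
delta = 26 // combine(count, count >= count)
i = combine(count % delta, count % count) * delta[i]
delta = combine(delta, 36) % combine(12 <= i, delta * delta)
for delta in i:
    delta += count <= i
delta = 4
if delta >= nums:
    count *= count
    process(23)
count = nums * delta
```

Transformed code:
delta = 26 // ((count >= count) + count)
i = (count % count + count % delta) * delta[i]
delta = (36 + delta) % (delta * delta + (12 <= i))
for delta in i:
    delta = delta + (count <= i)
delta = 4
if delta >= nums:
    count = count * count
    process(23)
count = nums * delta

10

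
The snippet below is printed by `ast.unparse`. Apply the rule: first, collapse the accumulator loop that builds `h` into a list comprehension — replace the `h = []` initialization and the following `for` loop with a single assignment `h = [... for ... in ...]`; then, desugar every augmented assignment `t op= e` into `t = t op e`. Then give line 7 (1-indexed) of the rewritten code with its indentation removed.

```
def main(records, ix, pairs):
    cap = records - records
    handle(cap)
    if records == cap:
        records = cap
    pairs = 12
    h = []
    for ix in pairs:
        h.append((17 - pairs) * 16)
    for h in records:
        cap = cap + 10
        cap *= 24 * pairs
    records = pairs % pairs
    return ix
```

h = [(17 - pairs) * 16 for ix in pairs]

Transformed code:
def main(records, ix, pairs):
    cap = records - records
    handle(cap)
    if records == cap:
        records = cap
    pairs = 12
    h = [(17 - pairs) * 16 for ix in pairs]
    for h in records:
        cap = cap + 10
        cap = cap * (24 * pairs)
    records = pairs % pairs
    return ix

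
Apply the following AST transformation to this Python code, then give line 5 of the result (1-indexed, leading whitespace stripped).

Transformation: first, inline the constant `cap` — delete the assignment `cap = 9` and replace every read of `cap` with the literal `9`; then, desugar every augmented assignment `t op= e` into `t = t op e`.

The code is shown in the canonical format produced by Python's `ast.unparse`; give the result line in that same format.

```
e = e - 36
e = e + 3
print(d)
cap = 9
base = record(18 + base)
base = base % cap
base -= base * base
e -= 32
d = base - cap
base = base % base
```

Transformed code:
e = e - 36
e = e + 3
print(d)
base = record(18 + base)
base = base % 9
base = base - base * base
e = e - 32
d = base - 9
base = base % base

base = base % 9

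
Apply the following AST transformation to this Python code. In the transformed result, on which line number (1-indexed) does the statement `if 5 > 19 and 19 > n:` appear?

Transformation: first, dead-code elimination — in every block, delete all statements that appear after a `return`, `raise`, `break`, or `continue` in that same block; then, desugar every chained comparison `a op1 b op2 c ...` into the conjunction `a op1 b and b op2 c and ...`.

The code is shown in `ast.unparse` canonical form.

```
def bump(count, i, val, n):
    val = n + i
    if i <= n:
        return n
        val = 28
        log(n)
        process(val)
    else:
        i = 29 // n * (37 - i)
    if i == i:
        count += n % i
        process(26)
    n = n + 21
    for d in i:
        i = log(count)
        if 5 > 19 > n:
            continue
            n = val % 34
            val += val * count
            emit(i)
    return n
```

13

Transformed code:
def bump(count, i, val, n):
    val = n + i
    if i <= n:
        return n
    else:
        i = 29 // n * (37 - i)
    if i == i:
        count += n % i
        process(26)
    n = n + 21
    for d in i:
        i = log(count)
        if 5 > 19 and 19 > n:
            continue
    return n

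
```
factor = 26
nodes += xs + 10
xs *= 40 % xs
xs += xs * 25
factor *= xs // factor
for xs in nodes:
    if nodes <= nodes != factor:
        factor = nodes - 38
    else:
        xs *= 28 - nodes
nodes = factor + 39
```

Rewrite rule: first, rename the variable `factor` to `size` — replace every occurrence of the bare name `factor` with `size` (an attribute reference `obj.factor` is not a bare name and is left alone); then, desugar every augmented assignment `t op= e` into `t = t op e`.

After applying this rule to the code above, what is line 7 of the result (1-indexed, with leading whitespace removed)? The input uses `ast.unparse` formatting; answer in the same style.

if nodes <= nodes != size:

Transformed code:
size = 26
nodes = nodes + (xs + 10)
xs = xs * (40 % xs)
xs = xs + xs * 25
size = size * (xs // size)
for xs in nodes:
    if nodes <= nodes != size:
        size = nodes - 38
    else:
        xs = xs * (28 - nodes)
nodes = size + 39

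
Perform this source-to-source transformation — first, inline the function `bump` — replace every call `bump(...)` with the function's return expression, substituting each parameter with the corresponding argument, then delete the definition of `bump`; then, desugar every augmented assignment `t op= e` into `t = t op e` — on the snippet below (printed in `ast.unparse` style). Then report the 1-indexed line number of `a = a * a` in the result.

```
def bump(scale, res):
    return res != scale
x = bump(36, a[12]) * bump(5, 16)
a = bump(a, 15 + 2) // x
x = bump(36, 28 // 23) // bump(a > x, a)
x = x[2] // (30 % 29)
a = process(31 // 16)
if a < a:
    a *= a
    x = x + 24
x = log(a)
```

Transformed code:
x = (a[12] != 36) * (16 != 5)
a = (15 + 2 != a) // x
x = (28 // 23 != 36) // (a != (a > x))
x = x[2] // (30 % 29)
a = process(31 // 16)
if a < a:
    a = a * a
    x = x + 24
x = log(a)

7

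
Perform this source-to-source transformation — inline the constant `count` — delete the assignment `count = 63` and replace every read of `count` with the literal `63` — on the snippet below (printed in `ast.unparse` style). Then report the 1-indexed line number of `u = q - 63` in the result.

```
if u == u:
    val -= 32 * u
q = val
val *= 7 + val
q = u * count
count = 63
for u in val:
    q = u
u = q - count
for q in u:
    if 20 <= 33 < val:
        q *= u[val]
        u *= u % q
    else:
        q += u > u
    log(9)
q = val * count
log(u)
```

8

Transformed code:
if u == u:
    val -= 32 * u
q = val
val *= 7 + val
q = u * 63
for u in val:
    q = u
u = q - 63
for q in u:
    if 20 <= 33 < val:
        q *= u[val]
        u *= u % q
    else:
        q += u > u
    log(9)
q = val * 63
log(u)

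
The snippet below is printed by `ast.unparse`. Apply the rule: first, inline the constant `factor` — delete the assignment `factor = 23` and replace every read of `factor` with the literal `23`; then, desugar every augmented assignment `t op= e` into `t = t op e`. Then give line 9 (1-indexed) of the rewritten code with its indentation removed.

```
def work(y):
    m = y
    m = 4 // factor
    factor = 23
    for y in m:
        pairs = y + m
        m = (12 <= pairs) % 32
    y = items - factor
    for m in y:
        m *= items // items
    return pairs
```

m = m * (items // items)

Transformed code:
def work(y):
    m = y
    m = 4 // 23
    for y in m:
        pairs = y + m
        m = (12 <= pairs) % 32
    y = items - 23
    for m in y:
        m = m * (items // items)
    return pairs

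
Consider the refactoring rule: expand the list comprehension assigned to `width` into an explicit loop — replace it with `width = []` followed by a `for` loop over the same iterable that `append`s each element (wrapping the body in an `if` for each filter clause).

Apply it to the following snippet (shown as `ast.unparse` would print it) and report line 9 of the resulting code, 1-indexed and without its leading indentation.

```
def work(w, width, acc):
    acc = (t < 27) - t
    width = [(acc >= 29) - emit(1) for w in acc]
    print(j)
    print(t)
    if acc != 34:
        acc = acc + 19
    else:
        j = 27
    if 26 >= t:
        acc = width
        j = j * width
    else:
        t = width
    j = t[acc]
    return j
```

Transformed code:
def work(w, width, acc):
    acc = (t < 27) - t
    width = []
    for w in acc:
        width.append((acc >= 29) - emit(1))
    print(j)
    print(t)
    if acc != 34:
        acc = acc + 19
    else:
        j = 27
    if 26 >= t:
        acc = width
        j = j * width
    else:
        t = width
    j = t[acc]
    return j

acc = acc + 19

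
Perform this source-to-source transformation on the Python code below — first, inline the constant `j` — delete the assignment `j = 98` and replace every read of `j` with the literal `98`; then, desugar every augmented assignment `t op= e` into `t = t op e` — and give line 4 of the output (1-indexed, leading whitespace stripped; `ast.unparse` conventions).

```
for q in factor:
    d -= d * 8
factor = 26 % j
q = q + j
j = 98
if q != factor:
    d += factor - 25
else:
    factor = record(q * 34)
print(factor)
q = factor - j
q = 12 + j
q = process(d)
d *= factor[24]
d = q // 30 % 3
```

q = q + 98

Transformed code:
for q in factor:
    d = d - d * 8
factor = 26 % 98
q = q + 98
if q != factor:
    d = d + (factor - 25)
else:
    factor = record(q * 34)
print(factor)
q = factor - 98
q = 12 + 98
q = process(d)
d = d * factor[24]
d = q // 30 % 3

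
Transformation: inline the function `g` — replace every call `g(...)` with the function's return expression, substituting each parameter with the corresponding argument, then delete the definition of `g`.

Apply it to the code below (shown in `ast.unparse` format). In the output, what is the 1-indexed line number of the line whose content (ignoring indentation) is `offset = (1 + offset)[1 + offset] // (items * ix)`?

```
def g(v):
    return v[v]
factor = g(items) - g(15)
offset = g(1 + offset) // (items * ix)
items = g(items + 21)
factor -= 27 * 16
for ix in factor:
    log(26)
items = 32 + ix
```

2

Transformed code:
factor = items[items] - 15[15]
offset = (1 + offset)[1 + offset] // (items * ix)
items = (items + 21)[items + 21]
factor -= 27 * 16
for ix in factor:
    log(26)
items = 32 + ix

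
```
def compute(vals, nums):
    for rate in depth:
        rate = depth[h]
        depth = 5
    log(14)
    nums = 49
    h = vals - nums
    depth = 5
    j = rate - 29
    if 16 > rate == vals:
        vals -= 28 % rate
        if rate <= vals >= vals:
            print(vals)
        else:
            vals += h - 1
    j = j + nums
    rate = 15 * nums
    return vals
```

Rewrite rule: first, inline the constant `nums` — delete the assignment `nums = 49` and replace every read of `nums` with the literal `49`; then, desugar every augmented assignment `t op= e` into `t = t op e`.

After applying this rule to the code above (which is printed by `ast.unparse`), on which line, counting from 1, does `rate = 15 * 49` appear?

16

Transformed code:
def compute(vals, nums):
    for rate in depth:
        rate = depth[h]
        depth = 5
    log(14)
    h = vals - 49
    depth = 5
    j = rate - 29
    if 16 > rate == vals:
        vals = vals - 28 % rate
        if rate <= vals >= vals:
            print(vals)
        else:
            vals = vals + (h - 1)
    j = j + 49
    rate = 15 * 49
    return vals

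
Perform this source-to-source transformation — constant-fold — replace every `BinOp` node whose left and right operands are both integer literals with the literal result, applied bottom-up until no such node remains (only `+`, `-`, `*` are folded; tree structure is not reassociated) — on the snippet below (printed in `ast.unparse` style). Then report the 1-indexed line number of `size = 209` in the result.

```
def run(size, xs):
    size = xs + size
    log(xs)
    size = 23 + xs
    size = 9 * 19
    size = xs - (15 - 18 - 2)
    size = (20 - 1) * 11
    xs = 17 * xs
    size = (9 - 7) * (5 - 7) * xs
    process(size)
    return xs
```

Transformed code:
def run(size, xs):
    size = xs + size
    log(xs)
    size = 23 + xs
    size = 171
    size = xs - -5
    size = 209
    xs = 17 * xs
    size = -4 * xs
    process(size)
    return xs

7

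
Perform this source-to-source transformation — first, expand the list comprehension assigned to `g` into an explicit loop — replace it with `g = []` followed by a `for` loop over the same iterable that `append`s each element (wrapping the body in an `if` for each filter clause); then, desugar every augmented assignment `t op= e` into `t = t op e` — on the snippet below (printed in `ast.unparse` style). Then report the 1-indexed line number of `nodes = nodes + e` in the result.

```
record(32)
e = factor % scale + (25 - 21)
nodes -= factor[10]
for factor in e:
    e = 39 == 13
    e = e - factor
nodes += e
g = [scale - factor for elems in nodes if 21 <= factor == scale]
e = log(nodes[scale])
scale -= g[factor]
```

Transformed code:
record(32)
e = factor % scale + (25 - 21)
nodes = nodes - factor[10]
for factor in e:
    e = 39 == 13
    e = e - factor
nodes = nodes + e
g = []
for elems in nodes:
    if 21 <= factor == scale:
        g.append(scale - factor)
e = log(nodes[scale])
scale = scale - g[factor]

7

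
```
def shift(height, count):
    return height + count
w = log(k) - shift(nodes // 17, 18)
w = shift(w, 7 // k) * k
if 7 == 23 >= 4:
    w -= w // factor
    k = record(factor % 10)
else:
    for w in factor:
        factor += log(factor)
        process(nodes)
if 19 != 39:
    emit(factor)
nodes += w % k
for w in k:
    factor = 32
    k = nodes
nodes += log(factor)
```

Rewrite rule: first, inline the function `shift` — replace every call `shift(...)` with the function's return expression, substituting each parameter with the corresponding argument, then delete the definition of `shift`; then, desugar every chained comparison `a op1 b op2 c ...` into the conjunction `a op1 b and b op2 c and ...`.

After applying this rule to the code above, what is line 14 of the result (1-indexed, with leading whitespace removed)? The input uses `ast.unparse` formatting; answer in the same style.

Transformed code:
w = log(k) - (nodes // 17 + 18)
w = (w + 7 // k) * k
if 7 == 23 and 23 >= 4:
    w -= w // factor
    k = record(factor % 10)
else:
    for w in factor:
        factor += log(factor)
        process(nodes)
if 19 != 39:
    emit(factor)
nodes += w % k
for w in k:
    factor = 32
    k = nodes
nodes += log(factor)

factor = 32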